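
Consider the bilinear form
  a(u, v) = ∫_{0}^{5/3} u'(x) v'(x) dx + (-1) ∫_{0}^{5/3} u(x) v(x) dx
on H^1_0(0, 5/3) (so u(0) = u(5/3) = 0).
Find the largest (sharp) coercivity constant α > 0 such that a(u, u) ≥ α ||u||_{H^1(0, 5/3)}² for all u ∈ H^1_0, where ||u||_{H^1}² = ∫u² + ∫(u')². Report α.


α = (-25 + 9*π^2)/(25 + 9*π^2)

Coercivity of a(·,·) on H^1_0(0, 5/3) means a(u, u) ≥ α ||u||_{H^1}² for every u ∈ H^1_0.
The interval has length L = 5/3, and Poincaré/coercivity depend only on L. Here a(u, u) = ∫(u')² + (-1)·∫u².
Here c = -1 < 0 with |c| < (π/L)² = 9*π^2/25, so coercivity still holds. The condition a(u,u) ≥ α||u||_{H^1}² reads (1−α)∫(u')² ≥ (α−c)∫u². Any admissible α is ≤ 1 (rapidly oscillating u have ∫u²/∫(u')² → 0), and α = 1 would force 0 ≥ (1−c)∫u², impossible since c < 1; so 1−α > 0. By the sharp Poincaré inequality on H^1_0 of an interval of length L, ∫(u')² ≥ (π/L)²∫u² with equality for the first sine mode sin(π(x−x₀)/L) (x₀ the left endpoint), so the inequality holds for all u iff (1−α)(π/L)² ≥ α − c, i.e. α ≤ ((π/L)² + c)/((π/L)² + 1) = (1 + c(L/π)²)/(1 + (L/π)²). (Direct route, valid since c ≤ 0: Poincaré gives c∫u² ≥ c(L/π)²∫(u')², so a(u,u) ≥ (1 + c(L/π)²)∫(u')², while ||u||_{H^1}² ≤ (1 + (L/π)²)∫(u')²; dividing yields the same α.) With (π/L)² = 9*π^2/25 and c = -1, the largest admissible constant is α = ((π/L)² + c)/((π/L)² + 1).
Simplifying, α = (-25 + 9*π^2)/(25 + 9*π^2).


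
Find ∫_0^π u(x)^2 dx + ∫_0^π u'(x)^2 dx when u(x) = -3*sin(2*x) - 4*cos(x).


||u||_{H^1(0,π)}^2 = 64 + 77*π/2

u'(x) = 4*sin(x) - 6*cos(2*x).
Expand u² and (u')² and integrate term by term on (0, π), using: for integers n ≥ 1, ∫_0^π sin²(nx) dx = ∫_0^π cos²(nx) dx = π/2; for n ≠ n', ∫_0^π sin(nx)sin(n'x) dx = ∫_0^π cos(nx)cos(n'x) dx = 0; and by product-to-sum, ∫_0^π sin(nx)cos(n'x) dx = ½∫_0^π [sin((n+n')x) + sin((n−n')x)] dx, which is 0 when n+n' is even and 2n/(n²−n'²) when n+n' is odd (it need not vanish on (0, π)).
  u² squared terms: (-4)²·∫cos(x)² dx = 16·π/2 = 8*π;  (-3)²·∫sin(2x)² dx = 9·π/2 = 9*π/2.
  u² cross terms: 2·(-4)·(-3)·∫cos(x)·sin(2x) dx = 24·(4/3) = 32.
  So ∫_0^π u² dx = 8*π + 9*π/2 + 32 = 32 + 25*π/2.
  (u')² squared terms: (-6)²·∫cos(2x)² dx = 36·π/2 = 18*π;  (4)²·∫sin(x)² dx = 16·π/2 = 8*π.
  (u')² cross terms: 2·(-6)·(4)·∫cos(2x)·sin(x) dx = -48·(-2/3) = 32.
  So ∫_0^π (u')² dx = 18*π + 8*π + 32 = 32 + 26*π.
||u||_{H^1}^2 = (32 + 25*π/2) + (32 + 26*π) = 64 + 77*π/2.


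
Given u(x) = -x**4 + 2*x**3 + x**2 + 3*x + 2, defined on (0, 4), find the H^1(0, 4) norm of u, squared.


||u||_{H^1}^2 = 3958268/315

The H^1 norm (squared) on an interval (0, L) is
  ||u||_{H^1}^2 = ∫_0^L u(x)^2 dx + ∫_0^L u'(x)^2 dx.
Compute u'(x) = -4*x**3 + 6*x**2 + 2*x + 3.
Then u(x)^2 = x**8 - 4*x**7 + 2*x**6 - 2*x**5 + 9*x**4 + 14*x**3 + 13*x**2 + 12*x + 4 and u'(x)^2 = 16*x**6 - 48*x**5 + 20*x**4 + 40*x**2 + 12*x + 9.
Integrate each monomial from 0 to 4 using ∫_0^4 c·x^n dx = c·4^(n+1)/(n+1):
  ∫_0^4 u(x)^2 dx = ∫_0^4 (x^8 - 4*x^7 + 2*x^6 - 2*x^5 + 9*x^4 + 14*x^3 + 13*x^2 + 12*x + 4) dx. Term by term:
    ∫_0^4 x^8 dx = 262144/9;  ∫_0^4 -4*x^7 dx = -32768;  ∫_0^4 2*x^6 dx = 32768/7;
    ∫_0^4 -2*x^5 dx = -4096/3;  ∫_0^4 9*x^4 dx = 9216/5;  ∫_0^4 14*x^3 dx = 896;
    ∫_0^4 13*x^2 dx = 832/3;  ∫_0^4 12*x dx = 96;  ∫_0^4 4 dx = 16.
  Sum: 262144/9 − 32768 + 32768/7 − 4096/3 + 9216/5 + 896 + 832/3 + 96 + 16 = 883088/315.
  ∫_0^4 u'(x)^2 dx = ∫_0^4 (16*x^6 - 48*x^5 + 20*x^4 + 40*x^2 + 12*x + 9) dx. Term by term:
    ∫_0^4 16*x^6 dx = 262144/7;  ∫_0^4 -48*x^5 dx = -32768;  ∫_0^4 20*x^4 dx = 4096;
    ∫_0^4 40*x^2 dx = 2560/3;  ∫_0^4 12*x dx = 96;  ∫_0^4 9 dx = 36.
  Sum: 262144/7 − 32768 + 4096 + 2560/3 + 96 + 36 = 205012/21.
Adding: ||u||_{H^1}^2 = 883088/315 + 205012/21 = 3958268/315.


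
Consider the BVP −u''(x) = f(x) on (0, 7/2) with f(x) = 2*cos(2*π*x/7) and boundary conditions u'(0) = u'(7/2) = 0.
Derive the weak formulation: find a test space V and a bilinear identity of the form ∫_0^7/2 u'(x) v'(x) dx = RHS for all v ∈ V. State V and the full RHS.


V = H^1(0, 7/2) (no boundary constraint on v; u is determined up to an additive constant); weak form: ∫_0^7/2 u'v' dx = ∫_0^7/2 (2*cos(2*π*x/7)) v dx for all v ∈ V.

Multiply both sides by a test function v and integrate from 0 to 7/2:
  ∫_0^7/2 −u''(x) v(x) dx = ∫_0^7/2 f(x) v(x) dx.
Integrate the LHS by parts once:
  ∫_0^7/2 −u'' v dx = −[u'(x) v(x)]_0^7/2 + ∫_0^7/2 u'(x) v'(x) dx.
Thus ∫_0^7/2 u'(x) v'(x) dx = ∫_0^7/2 f(x) v(x) dx + [u'(x) v(x)]_0^7/2.
Choose V so that boundary terms are either known or forced to vanish.
u has homogeneous Neumann: u'(0) = u'(7/2) = 0. So [u' v]_0^7/2 = 0·v(7/2) − 0·v(0) = 0 for any v; take V = H^1(0, 7/2).
Weak formulation: find u (satisfying any essential BC) such that ∫_0^7/2 u'(x) v'(x) dx = ∫_0^7/2 f v dx for all v ∈ V (homogeneous Neumann, so boundary terms vanish).
Substituting f(x) = 2*cos(2*π*x/7), the right-hand side is ∫_0^7/2 (2*cos(2*π*x/7)) v dx.
Compatibility check (pure Neumann): taking v ≡ 1 ∈ V gives 0 = ∫_0^7/2 f dx + (0) − (0), i.e. ∫_0^7/2 f dx must equal u'(0) − u'(7/2) = 0. Indeed ∫_0^7/2 (2*cos(2*π*x/7)) dx = 0, so the data are compatible. The solution is then unique only up to an additive constant (fix it e.g. by requiring ∫_0^7/2 u dx = 0).


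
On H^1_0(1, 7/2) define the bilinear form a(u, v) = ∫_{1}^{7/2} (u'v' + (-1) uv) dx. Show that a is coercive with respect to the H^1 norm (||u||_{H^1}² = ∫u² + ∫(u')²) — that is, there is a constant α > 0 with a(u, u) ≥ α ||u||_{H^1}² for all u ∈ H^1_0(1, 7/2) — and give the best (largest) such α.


α = (-25 + 4*π^2)/(25 + 4*π^2)

Coercivity of a(·,·) on H^1_0(1, 7/2) means a(u, u) ≥ α ||u||_{H^1}² for every u ∈ H^1_0.
The interval has length L = 5/2, and Poincaré/coercivity depend only on L. Here a(u, u) = ∫(u')² + (-1)·∫u².
Here c = -1 < 0 with |c| < (π/L)² = 4*π^2/25, so coercivity still holds. The condition a(u,u) ≥ α||u||_{H^1}² reads (1−α)∫(u')² ≥ (α−c)∫u². Any admissible α is ≤ 1 (rapidly oscillating u have ∫u²/∫(u')² → 0), and α = 1 would force 0 ≥ (1−c)∫u², impossible since c < 1; so 1−α > 0. By the sharp Poincaré inequality on H^1_0 of an interval of length L, ∫(u')² ≥ (π/L)²∫u² with equality for the first sine mode sin(π(x−x₀)/L) (x₀ the left endpoint), so the inequality holds for all u iff (1−α)(π/L)² ≥ α − c, i.e. α ≤ ((π/L)² + c)/((π/L)² + 1) = (1 + c(L/π)²)/(1 + (L/π)²). (Direct route, valid since c ≤ 0: Poincaré gives c∫u² ≥ c(L/π)²∫(u')², so a(u,u) ≥ (1 + c(L/π)²)∫(u')², while ||u||_{H^1}² ≤ (1 + (L/π)²)∫(u')²; dividing yields the same α.) With (π/L)² = 4*π^2/25 and c = -1, the largest admissible constant is α = ((π/L)² + c)/((π/L)² + 1).
Simplifying, α = (-25 + 4*π^2)/(25 + 4*π^2).


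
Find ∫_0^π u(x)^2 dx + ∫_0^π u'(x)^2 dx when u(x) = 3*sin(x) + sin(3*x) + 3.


||u||_{H^1(0,π)}^2 = 40 + 23*π

u'(x) = 3*cos(x) + 3*cos(3*x).
Expand u² and (u')² and integrate term by term on (0, π), using: for integers n ≥ 1, ∫_0^π sin²(nx) dx = ∫_0^π cos²(nx) dx = π/2; for n ≠ n', ∫_0^π sin(nx)sin(n'x) dx = ∫_0^π cos(nx)cos(n'x) dx = 0; and by product-to-sum, ∫_0^π sin(nx)cos(n'x) dx = ½∫_0^π [sin((n+n')x) + sin((n−n')x)] dx, which is 0 when n+n' is even and 2n/(n²−n'²) when n+n' is odd (it need not vanish on (0, π)). For the constant mode: ∫_0^π 1 dx = π, ∫_0^π cos(nx) dx = 0, ∫_0^π sin(nx) dx = (1−(−1)^n)/n.
  u² squared terms: (3)²·∫1 dx = 9·π = 9*π;  (3)²·∫sin(x)² dx = 9·π/2 = 9*π/2;  (1)²·∫sin(3x)² dx = 1·π/2 = π/2.
  u² cross terms: 2·(3)·(3)·∫1·sin(x) dx = 18·(2) = 36;  2·(3)·(1)·∫1·sin(3x) dx = 6·(2/3) = 4;  2·(3)·(1)·∫sin(x)·sin(3x) dx = 6·(0) = 0.
  So ∫_0^π u² dx = 9*π + 9*π/2 + π/2 + 36 + 4 + 0 = 40 + 14*π.
  (u')² squared terms: (3)²·∫cos(x)² dx = 9·π/2 = 9*π/2;  (3)²·∫cos(3x)² dx = 9·π/2 = 9*π/2.
  (u')² cross terms: 2·(3)·(3)·∫cos(x)·cos(3x) dx = 18·(0) = 0.
  So ∫_0^π (u')² dx = 9*π/2 + 9*π/2 + 0 = 9*π.
||u||_{H^1}^2 = (40 + 14*π) + (9*π) = 40 + 23*π.


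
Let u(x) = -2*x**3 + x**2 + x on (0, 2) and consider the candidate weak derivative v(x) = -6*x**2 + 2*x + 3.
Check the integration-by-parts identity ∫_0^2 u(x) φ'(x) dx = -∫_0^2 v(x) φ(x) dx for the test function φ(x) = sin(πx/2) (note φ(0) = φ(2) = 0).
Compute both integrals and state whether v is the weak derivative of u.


LHS = -192/π^3 + 36/π, RHS = -192/π^3 + 28/π. No, v is not the weak derivative of u.

u(x) = -2*x**3 + x**2 + x, classical derivative u'(x) = -6*x**2 + 2*x + 1.
φ(x) = sin(πx/2), so φ'(x) = π*cos(π*x/2)/2.
Note φ(0) = φ(2) = 0, so the boundary term u·φ vanishes.
LHS = ∫_0^2 u(x) φ'(x) dx = ∫_0^2 (-π*x^3*cos(π*x/2) + π*x^2*cos(π*x/2)/2 + π*x*cos(π*x/2)/2) dx. Term by term:
  ∫_0^2 π*x*cos(π*x/2)/2 dx = -4/π;  ∫_0^2 π*x^2*cos(π*x/2)/2 dx = -8/π;  ∫_0^2 -π*x^3*cos(π*x/2) dx = -192/π^3 + 48/π.
Sum: -4/π − 8/π + -192/π^3 + 48/π = -192/π^3 + 36/π.
So LHS = -192/π^3 + 36/π.
∫_0^2 v(x) φ(x) dx = ∫_0^2 (-6*x^2*sin(π*x/2) + 2*x*sin(π*x/2) + 3*sin(π*x/2)) dx. Term by term:
  ∫_0^2 3*sin(π*x/2) dx = 12/π;  ∫_0^2 -6*x^2*sin(π*x/2) dx = -48/π + 192/π^3;  ∫_0^2 2*x*sin(π*x/2) dx = 8/π.
Sum: 12/π + -48/π + 192/π^3 + 8/π = -28/π + 192/π^3.
So RHS = -∫_0^2 v(x) φ(x) dx = -192/π^3 + 28/π.
LHS − RHS = 8/π ≠ 0, so the identity fails.
(For a valid weak derivative the identity must hold for EVERY test function, in particular this one. The failure shows v is NOT the weak derivative of u.)
Correct weak derivative would be u'(x) = -6*x**2 + 2*x + 1.


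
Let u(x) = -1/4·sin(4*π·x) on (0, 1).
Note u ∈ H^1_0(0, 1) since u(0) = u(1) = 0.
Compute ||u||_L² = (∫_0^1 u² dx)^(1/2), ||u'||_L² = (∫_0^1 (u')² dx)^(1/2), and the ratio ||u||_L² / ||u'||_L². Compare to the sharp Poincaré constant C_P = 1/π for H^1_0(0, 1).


||u||_L² / ||u'||_L² = 1/(4*π) < C_P = 1/π.

u(x) = -1/4·sin(4*π·x), so u'(x) = -π*cos(4*π*x).
Writing u(x) = A·sin(kπx/L) with A = -1/4 and k = 4, use ∫_0^L sin²(kπx/L) dx = L/2 and ∫_0^L cos²(kπx/L) dx = L/2.
u² = 1/16·sin²(4*π·x) and (u')² = π^2·cos²(4*π·x), and each of sin², cos² integrates to L/2 = 1/2 over (0, 1).
∫_0^1 u² dx = 1/32, so ||u||_L² = sqrt(2)/8.
∫_0^1 (u')² dx = π^2/2, so ||u'||_L² = sqrt(2)*π/2.
Ratio ||u||_L² / ||u'||_L² = 1/(4*π).
Sharp Poincaré constant on H^1_0(0, 1) is C_P = L/π = 1/π, achieved by sin(π·x).
This is the k = 4 harmonic; the ratio L/(kπ) is strictly less than C_P = L/π, consistent with the sharp inequality ||u||_L² ≤ C_P ||u'||_L².


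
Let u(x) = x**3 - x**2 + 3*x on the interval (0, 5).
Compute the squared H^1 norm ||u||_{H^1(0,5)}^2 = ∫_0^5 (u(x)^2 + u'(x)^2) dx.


||u||_{H^1}^2 = 601715/42

The H^1 norm (squared) on an interval (0, L) is
  ||u||_{H^1}^2 = ∫_0^L u(x)^2 dx + ∫_0^L u'(x)^2 dx.
Compute u'(x) = 3*x**2 - 2*x + 3.
Then u(x)^2 = x**6 - 2*x**5 + 7*x**4 - 6*x**3 + 9*x**2 and u'(x)^2 = 9*x**4 - 12*x**3 + 22*x**2 - 12*x + 9.
Integrate each monomial from 0 to 5 using ∫_0^5 c·x^n dx = c·5^(n+1)/(n+1):
  ∫_0^5 u(x)^2 dx = ∫_0^5 (x^6 - 2*x^5 + 7*x^4 - 6*x^3 + 9*x^2) dx. Term by term:
    ∫_0^5 x^6 dx = 78125/7;  ∫_0^5 -2*x^5 dx = -15625/3;  ∫_0^5 7*x^4 dx = 4375;
    ∫_0^5 -6*x^3 dx = -1875/2;  ∫_0^5 9*x^2 dx = 375.
  Sum: 78125/7 − 15625/3 + 4375 − 1875/2 + 375 = 410125/42.
  ∫_0^5 u'(x)^2 dx = ∫_0^5 (9*x^4 - 12*x^3 + 22*x^2 - 12*x + 9) dx. Term by term:
    ∫_0^5 9*x^4 dx = 5625;  ∫_0^5 -12*x^3 dx = -1875;  ∫_0^5 22*x^2 dx = 2750/3;
    ∫_0^5 -12*x dx = -150;  ∫_0^5 9 dx = 45.
  Sum: 5625 − 1875 + 2750/3 − 150 + 45 = 13685/3.
Adding: ||u||_{H^1}^2 = 410125/42 + 13685/3 = 601715/42.


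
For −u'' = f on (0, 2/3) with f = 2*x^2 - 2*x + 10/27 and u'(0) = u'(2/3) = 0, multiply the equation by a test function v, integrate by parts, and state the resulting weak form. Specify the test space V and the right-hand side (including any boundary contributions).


V = H^1(0, 2/3) (no boundary constraint on v; u is determined up to an additive constant); weak form: ∫_0^2/3 u'v' dx = ∫_0^2/3 (2*x^2 - 2*x + 10/27) v dx for all v ∈ V.

Multiply both sides by a test function v and integrate from 0 to 2/3:
  ∫_0^2/3 −u''(x) v(x) dx = ∫_0^2/3 f(x) v(x) dx.
Integrate the LHS by parts once:
  ∫_0^2/3 −u'' v dx = −[u'(x) v(x)]_0^2/3 + ∫_0^2/3 u'(x) v'(x) dx.
Thus ∫_0^2/3 u'(x) v'(x) dx = ∫_0^2/3 f(x) v(x) dx + [u'(x) v(x)]_0^2/3.
Choose V so that boundary terms are either known or forced to vanish.
u has homogeneous Neumann: u'(0) = u'(2/3) = 0. So [u' v]_0^2/3 = 0·v(2/3) − 0·v(0) = 0 for any v; take V = H^1(0, 2/3).
Weak formulation: find u (satisfying any essential BC) such that ∫_0^2/3 u'(x) v'(x) dx = ∫_0^2/3 f v dx for all v ∈ V (homogeneous Neumann, so boundary terms vanish).
Substituting f(x) = 2*x^2 - 2*x + 10/27, the right-hand side is ∫_0^2/3 (2*x^2 - 2*x + 10/27) v dx.
Compatibility check (pure Neumann): taking v ≡ 1 ∈ V gives 0 = ∫_0^2/3 f dx + (0) − (0), i.e. ∫_0^2/3 f dx must equal u'(0) − u'(2/3) = 0. Indeed ∫_0^2/3 (2*x^2 - 2*x + 10/27) dx = 0, so the data are compatible. The solution is then unique only up to an additive constant (fix it e.g. by requiring ∫_0^2/3 u dx = 0).


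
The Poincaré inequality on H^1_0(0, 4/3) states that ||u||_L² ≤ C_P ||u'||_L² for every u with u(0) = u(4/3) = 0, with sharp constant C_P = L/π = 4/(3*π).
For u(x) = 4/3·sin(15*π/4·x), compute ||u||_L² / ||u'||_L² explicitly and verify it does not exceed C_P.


||u||_L² / ||u'||_L² = 4/(15*π) < C_P = 4/(3*π).

u(x) = 4/3·sin(15*π/4·x), so u'(x) = 5*π*cos(15*π*x/4).
Writing u(x) = A·sin(kπx/L) with A = 4/3 and k = 5, use ∫_0^L sin²(kπx/L) dx = L/2 and ∫_0^L cos²(kπx/L) dx = L/2.
u² = 16/9·sin²(15*π/4·x) and (u')² = 25*π^2·cos²(15*π/4·x), and each of sin², cos² integrates to L/2 = 2/3 over (0, 4/3).
∫_0^4/3 u² dx = 32/27, so ||u||_L² = 4*sqrt(6)/9.
∫_0^4/3 (u')² dx = 50*π^2/3, so ||u'||_L² = 5*sqrt(6)*π/3.
Ratio ||u||_L² / ||u'||_L² = 4/(15*π).
Sharp Poincaré constant on H^1_0(0, 4/3) is C_P = L/π = 4/(3*π), achieved by sin(3*π/4·x).
This is the k = 5 harmonic; the ratio L/(kπ) is strictly less than C_P = L/π, consistent with the sharp inequality ||u||_L² ≤ C_P ||u'||_L².


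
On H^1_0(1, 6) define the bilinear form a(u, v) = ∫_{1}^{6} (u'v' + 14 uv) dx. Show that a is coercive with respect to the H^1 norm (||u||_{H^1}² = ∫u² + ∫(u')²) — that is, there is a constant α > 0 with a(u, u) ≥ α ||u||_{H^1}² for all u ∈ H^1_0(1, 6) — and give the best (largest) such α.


α = 1

Coercivity of a(·,·) on H^1_0(1, 6) means a(u, u) ≥ α ||u||_{H^1}² for every u ∈ H^1_0.
The interval has length L = 5, and Poincaré/coercivity depend only on L. Here a(u, u) = ∫(u')² + (14)·∫u².
Here c = 14 ≥ 1, so a(u,u) = ∫(u')² + c∫u² ≥ ∫(u')² + ∫u² = ||u||_{H^1}², i.e. α = 1 works. No larger α is possible: a(u,u) ≥ α||u||_{H^1}² means (1−α)∫(u')² ≥ (α−c)∫u², and for the modes u_n = sin(nπ(x−x₀)/L) (x₀ the left endpoint) one has ∫u_n²/∫(u_n')² = (L/(nπ))² → 0, so a(u_n,u_n)/||u_n||_{H^1}² → 1. Hence the optimal constant is α = 1.
Therefore α = 1.


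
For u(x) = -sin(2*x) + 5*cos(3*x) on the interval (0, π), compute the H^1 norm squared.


||u||_{H^1(0,π)}^2 = 80 + 255*π/2

u'(x) = -15*sin(3*x) - 2*cos(2*x).
Expand u² and (u')² and integrate term by term on (0, π), using: for integers n ≥ 1, ∫_0^π sin²(nx) dx = ∫_0^π cos²(nx) dx = π/2; for n ≠ n', ∫_0^π sin(nx)sin(n'x) dx = ∫_0^π cos(nx)cos(n'x) dx = 0; and by product-to-sum, ∫_0^π sin(nx)cos(n'x) dx = ½∫_0^π [sin((n+n')x) + sin((n−n')x)] dx, which is 0 when n+n' is even and 2n/(n²−n'²) when n+n' is odd (it need not vanish on (0, π)).
  u² squared terms: (-1)²·∫sin(2x)² dx = 1·π/2 = π/2;  (5)²·∫cos(3x)² dx = 25·π/2 = 25*π/2.
  u² cross terms: 2·(-1)·(5)·∫sin(2x)·cos(3x) dx = -10·(-4/5) = 8.
  So ∫_0^π u² dx = π/2 + 25*π/2 + 8 = 8 + 13*π.
  (u')² squared terms: (-15)²·∫sin(3x)² dx = 225·π/2 = 225*π/2;  (-2)²·∫cos(2x)² dx = 4·π/2 = 2*π.
  (u')² cross terms: 2·(-15)·(-2)·∫sin(3x)·cos(2x) dx = 60·(6/5) = 72.
  So ∫_0^π (u')² dx = 225*π/2 + 2*π + 72 = 72 + 229*π/2.
||u||_{H^1}^2 = (8 + 13*π) + (72 + 229*π/2) = 80 + 255*π/2.


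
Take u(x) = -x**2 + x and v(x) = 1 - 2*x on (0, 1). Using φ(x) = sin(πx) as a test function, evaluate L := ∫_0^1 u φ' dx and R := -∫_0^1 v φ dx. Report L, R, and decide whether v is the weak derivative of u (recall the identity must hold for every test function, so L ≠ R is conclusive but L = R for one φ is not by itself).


LHS = 0, RHS = 0. Yes, v = u' weakly.

u(x) = -x**2 + x, classical derivative u'(x) = 1 - 2*x.
φ(x) = sin(πx), so φ'(x) = π*cos(π*x).
Note φ(0) = φ(1) = 0, so the boundary term u·φ vanishes.
LHS = ∫_0^1 u(x) φ'(x) dx = ∫_0^1 (-π*x^2*cos(π*x) + π*x*cos(π*x)) dx. Term by term:
  ∫_0^1 π*x*cos(π*x) dx = -2/π;  ∫_0^1 -π*x^2*cos(π*x) dx = 2/π.
Sum: -2/π + 2/π = 0.
So LHS = 0.
∫_0^1 v(x) φ(x) dx = ∫_0^1 (-2*x*sin(π*x) + sin(π*x)) dx. Term by term:
  ∫_0^1 -2*x*sin(π*x) dx = -2/π;  ∫_0^1 sin(π*x) dx = 2/π.
Sum: -2/π + 2/π = 0.
So RHS = -∫_0^1 v(x) φ(x) dx = 0.
LHS = RHS, so the identity holds for this test φ.
Moreover u is smooth here and v(x) = u'(x) = 1 - 2*x pointwise, so the identity holds for every test function. Hence v is the weak derivative of u.


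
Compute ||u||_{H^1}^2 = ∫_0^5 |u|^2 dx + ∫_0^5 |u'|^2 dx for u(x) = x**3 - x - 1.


||u||_{H^1}^2 = 632095/42

The H^1 norm (squared) on an interval (0, L) is
  ||u||_{H^1}^2 = ∫_0^L u(x)^2 dx + ∫_0^L u'(x)^2 dx.
Compute u'(x) = 3*x**2 - 1.
Then u(x)^2 = x**6 - 2*x**4 - 2*x**3 + x**2 + 2*x + 1 and u'(x)^2 = 9*x**4 - 6*x**2 + 1.
Integrate each monomial from 0 to 5 using ∫_0^5 c·x^n dx = c·5^(n+1)/(n+1):
  ∫_0^5 u(x)^2 dx = ∫_0^5 (x^6 - 2*x^4 - 2*x^3 + x^2 + 2*x + 1) dx. Term by term:
    ∫_0^5 x^6 dx = 78125/7;  ∫_0^5 -2*x^4 dx = -1250;  ∫_0^5 -2*x^3 dx = -625/2;
    ∫_0^5 x^2 dx = 125/3;  ∫_0^5 2*x dx = 25;  ∫_0^5 1 dx = 5.
  Sum: 78125/7 − 1250 − 625/2 + 125/3 + 25 + 5 = 406135/42.
  ∫_0^5 u'(x)^2 dx = ∫_0^5 (9*x^4 - 6*x^2 + 1) dx. Term by term:
    ∫_0^5 9*x^4 dx = 5625;  ∫_0^5 -6*x^2 dx = -250;  ∫_0^5 1 dx = 5.
  Sum: 5625 − 250 + 5 = 5380.
Adding: ||u||_{H^1}^2 = 406135/42 + 5380 = 632095/42.


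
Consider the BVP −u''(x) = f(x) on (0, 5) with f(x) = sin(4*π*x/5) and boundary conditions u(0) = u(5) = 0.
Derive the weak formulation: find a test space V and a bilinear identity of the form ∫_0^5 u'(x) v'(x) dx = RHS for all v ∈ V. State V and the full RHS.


V = H^1_0(0, 5) (so v(0) = v(5) = 0); weak form: ∫_0^5 u'v' dx = ∫_0^5 (sin(4*π*x/5)) v dx for all v ∈ V.

Multiply both sides by a test function v and integrate from 0 to 5:
  ∫_0^5 −u''(x) v(x) dx = ∫_0^5 f(x) v(x) dx.
Integrate the LHS by parts once:
  ∫_0^5 −u'' v dx = −[u'(x) v(x)]_0^5 + ∫_0^5 u'(x) v'(x) dx.
Thus ∫_0^5 u'(x) v'(x) dx = ∫_0^5 f(x) v(x) dx + [u'(x) v(x)]_0^5.
Choose V so that boundary terms are either known or forced to vanish.
u is Dirichlet: u(0) = u(5) = 0. Let V = H^1_0(0, 5); then v(0) = v(5) = 0, and [u' v]_0^5 = 0.
Weak formulation: find u (satisfying any essential BC) such that ∫_0^5 u'(x) v'(x) dx = ∫_0^5 f v dx for all v ∈ V.
Substituting f(x) = sin(4*π*x/5), the right-hand side is ∫_0^5 (sin(4*π*x/5)) v dx.


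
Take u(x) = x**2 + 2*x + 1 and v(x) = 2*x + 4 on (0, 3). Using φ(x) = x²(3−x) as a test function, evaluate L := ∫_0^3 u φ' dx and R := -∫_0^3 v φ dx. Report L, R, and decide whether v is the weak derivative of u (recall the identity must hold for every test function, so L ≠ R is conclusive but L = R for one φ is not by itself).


LHS = -189/5, RHS = -513/10. No, v is not the weak derivative of u.

u(x) = x**2 + 2*x + 1, classical derivative u'(x) = 2*x + 2.
φ(x) = x²(3−x), so φ'(x) = 3*x*(2 - x).
Note φ(0) = φ(3) = 0, so the boundary term u·φ vanishes.
LHS = ∫_0^3 u(x) φ'(x) dx = ∫_0^3 (-3*x^4 + 9*x^2 + 6*x) dx. Term by term:
  ∫_0^3 -3*x^4 dx = -729/5;  ∫_0^3 9*x^2 dx = 81;  ∫_0^3 6*x dx = 27.
Sum: -729/5 + 81 + 27 = -189/5.
So LHS = -189/5.
∫_0^3 v(x) φ(x) dx = ∫_0^3 (-2*x^4 + 2*x^3 + 12*x^2) dx. Term by term:
  ∫_0^3 -2*x^4 dx = -486/5;  ∫_0^3 2*x^3 dx = 81/2;  ∫_0^3 12*x^2 dx = 108.
Sum: -486/5 + 81/2 + 108 = 513/10.
So RHS = -∫_0^3 v(x) φ(x) dx = -513/10.
LHS − RHS = 27/2 ≠ 0, so the identity fails.
(For a valid weak derivative the identity must hold for EVERY test function, in particular this one. The failure shows v is NOT the weak derivative of u.)
Correct weak derivative would be u'(x) = 2*x + 2.


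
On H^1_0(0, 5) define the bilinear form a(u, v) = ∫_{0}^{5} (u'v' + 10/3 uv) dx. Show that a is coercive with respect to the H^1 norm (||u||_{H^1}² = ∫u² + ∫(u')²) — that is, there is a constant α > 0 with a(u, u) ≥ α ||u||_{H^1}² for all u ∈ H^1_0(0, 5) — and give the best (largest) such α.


α = 1

Coercivity of a(·,·) on H^1_0(0, 5) means a(u, u) ≥ α ||u||_{H^1}² for every u ∈ H^1_0.
The interval has length L = 5, and Poincaré/coercivity depend only on L. Here a(u, u) = ∫(u')² + (10/3)·∫u².
Here c = 10/3 ≥ 1, so a(u,u) = ∫(u')² + c∫u² ≥ ∫(u')² + ∫u² = ||u||_{H^1}², i.e. α = 1 works. No larger α is possible: a(u,u) ≥ α||u||_{H^1}² means (1−α)∫(u')² ≥ (α−c)∫u², and for the modes u_n = sin(nπ(x−x₀)/L) (x₀ the left endpoint) one has ∫u_n²/∫(u_n')² = (L/(nπ))² → 0, so a(u_n,u_n)/||u_n||_{H^1}² → 1. Hence the optimal constant is α = 1.
Therefore α = 1.


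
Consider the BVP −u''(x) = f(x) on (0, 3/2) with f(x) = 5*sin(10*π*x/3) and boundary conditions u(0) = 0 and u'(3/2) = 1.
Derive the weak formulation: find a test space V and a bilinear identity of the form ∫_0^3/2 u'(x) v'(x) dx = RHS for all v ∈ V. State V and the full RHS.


V = {v ∈ H^1(0, 3/2) : v(0) = 0} (test functions vanish at x = 0 where u is specified); weak form: ∫_0^3/2 u'v' dx = ∫_0^3/2 (5*sin(10*π*x/3)) v dx + v(3/2) for all v ∈ V.

Multiply both sides by a test function v and integrate from 0 to 3/2:
  ∫_0^3/2 −u''(x) v(x) dx = ∫_0^3/2 f(x) v(x) dx.
Integrate the LHS by parts once:
  ∫_0^3/2 −u'' v dx = −[u'(x) v(x)]_0^3/2 + ∫_0^3/2 u'(x) v'(x) dx.
Thus ∫_0^3/2 u'(x) v'(x) dx = ∫_0^3/2 f(x) v(x) dx + [u'(x) v(x)]_0^3/2.
Choose V so that boundary terms are either known or forced to vanish.
Mixed BC: u(0) = 0 (Dirichlet) and u'(3/2) = 1 (Neumann). Define V = {v ∈ H^1(0, 3/2) : v(0) = 0}. Then [u' v]_0^3/2 = u'(3/2)·v(3/2) − u'(0)·0 = v(3/2).
Weak formulation: find u (satisfying any essential BC) such that ∫_0^3/2 u'(x) v'(x) dx = ∫_0^3/2 f v dx + v(3/2) for all v ∈ V (Dirichlet at 0 absorbed into V; Neumann datum at x = 3/2 contributes the boundary term).
Substituting f(x) = 5*sin(10*π*x/3), the right-hand side is ∫_0^3/2 (5*sin(10*π*x/3)) v dx + v(3/2).


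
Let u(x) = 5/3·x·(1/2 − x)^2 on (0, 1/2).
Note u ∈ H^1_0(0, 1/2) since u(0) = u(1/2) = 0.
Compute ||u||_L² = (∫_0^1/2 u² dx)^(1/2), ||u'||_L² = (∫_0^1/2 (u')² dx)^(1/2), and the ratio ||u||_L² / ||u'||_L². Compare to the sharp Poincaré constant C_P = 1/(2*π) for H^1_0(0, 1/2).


||u||_L² / ||u'||_L² = sqrt(14)/28 < C_P = 1/(2*π).

u(x) = 5/3·x·(1/2 − x)^2, so u'(x) = 5*x^2 - 10*x/3 + 5/12.
u(x) = 5/3·x·(1/2 − x)^2 vanishes at x = 0 and x = 1/2, so u ∈ H^1_0(0, 1/2). Differentiate via the product rule and integrate the resulting polynomials term by term.
  ∫_0^1/2 u² dx = ∫_0^1/2 (25*x^6/9 - 50*x^5/9 + 25*x^4/6 - 25*x^3/18 + 25*x^2/144) dx. Term by term:
    ∫_0^1/2 25*x^6/9 dx = 25/8064;  ∫_0^1/2 -50*x^5/9 dx = -25/1728;  ∫_0^1/2 25*x^4/6 dx = 5/192;
    ∫_0^1/2 -25*x^3/18 dx = -25/1152;  ∫_0^1/2 25*x^2/144 dx = 25/3456.
  Sum: 25/8064 − 25/1728 + 5/192 − 25/1152 + 25/3456 = 5/24192.
  ∫_0^1/2 (u')² dx = ∫_0^1/2 (25*x^4 - 100*x^3/3 + 275*x^2/18 - 25*x/9 + 25/144) dx. Term by term:
    ∫_0^1/2 25*x^4 dx = 5/32;  ∫_0^1/2 -100*x^3/3 dx = -25/48;  ∫_0^1/2 275*x^2/18 dx = 275/432;
    ∫_0^1/2 -25*x/9 dx = -25/72;  ∫_0^1/2 25/144 dx = 25/288.
  Sum: 5/32 − 25/48 + 275/432 − 25/72 + 25/288 = 5/432.
∫_0^1/2 u² dx = 5/24192, so ||u||_L² = sqrt(210)/1008.
∫_0^1/2 (u')² dx = 5/432, so ||u'||_L² = sqrt(15)/36.
Ratio ||u||_L² / ||u'||_L² = sqrt(14)/28.
Sharp Poincaré constant on H^1_0(0, 1/2) is C_P = L/π = 1/(2*π), achieved by sin(2*π·x).
A polynomial bump cannot attain the sharp Poincaré constant (only the first sine eigenfunction does), so the ratio is strictly less than C_P, consistent with ||u||_L² ≤ C_P ||u'||_L².


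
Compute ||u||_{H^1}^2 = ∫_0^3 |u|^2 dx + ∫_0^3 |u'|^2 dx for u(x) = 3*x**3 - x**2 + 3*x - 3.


||u||_{H^1}^2 = 44127/7

The H^1 norm (squared) on an interval (0, L) is
  ||u||_{H^1}^2 = ∫_0^L u(x)^2 dx + ∫_0^L u'(x)^2 dx.
Compute u'(x) = 9*x**2 - 2*x + 3.
Then u(x)^2 = 9*x**6 - 6*x**5 + 19*x**4 - 24*x**3 + 15*x**2 - 18*x + 9 and u'(x)^2 = 81*x**4 - 36*x**3 + 58*x**2 - 12*x + 9.
Integrate each monomial from 0 to 3 using ∫_0^3 c·x^n dx = c·3^(n+1)/(n+1):
  ∫_0^3 u(x)^2 dx = ∫_0^3 (9*x^6 - 6*x^5 + 19*x^4 - 24*x^3 + 15*x^2 - 18*x + 9) dx. Term by term:
    ∫_0^3 9*x^6 dx = 19683/7;  ∫_0^3 -6*x^5 dx = -729;  ∫_0^3 19*x^4 dx = 4617/5;
    ∫_0^3 -24*x^3 dx = -486;  ∫_0^3 15*x^2 dx = 135;  ∫_0^3 -18*x dx = -81;
    ∫_0^3 9 dx = 27.
  Sum: 19683/7 − 729 + 4617/5 − 486 + 135 − 81 + 27 = 91044/35.
  ∫_0^3 u'(x)^2 dx = ∫_0^3 (81*x^4 - 36*x^3 + 58*x^2 - 12*x + 9) dx. Term by term:
    ∫_0^3 81*x^4 dx = 19683/5;  ∫_0^3 -36*x^3 dx = -729;  ∫_0^3 58*x^2 dx = 522;
    ∫_0^3 -12*x dx = -54;  ∫_0^3 9 dx = 27.
  Sum: 19683/5 − 729 + 522 − 54 + 27 = 18513/5.
Adding: ||u||_{H^1}^2 = 91044/35 + 18513/5 = 44127/7.


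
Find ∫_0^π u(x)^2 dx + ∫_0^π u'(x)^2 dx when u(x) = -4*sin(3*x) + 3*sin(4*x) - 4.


||u||_{H^1(0,π)}^2 = 64/3 + 345*π/2

u'(x) = -12*cos(3*x) + 12*cos(4*x).
Expand u² and (u')² and integrate term by term on (0, π), using: for integers n ≥ 1, ∫_0^π sin²(nx) dx = ∫_0^π cos²(nx) dx = π/2; for n ≠ n', ∫_0^π sin(nx)sin(n'x) dx = ∫_0^π cos(nx)cos(n'x) dx = 0; and by product-to-sum, ∫_0^π sin(nx)cos(n'x) dx = ½∫_0^π [sin((n+n')x) + sin((n−n')x)] dx, which is 0 when n+n' is even and 2n/(n²−n'²) when n+n' is odd (it need not vanish on (0, π)). For the constant mode: ∫_0^π 1 dx = π, ∫_0^π cos(nx) dx = 0, ∫_0^π sin(nx) dx = (1−(−1)^n)/n.
  u² squared terms: (-4)²·∫1 dx = 16·π = 16*π;  (-4)²·∫sin(3x)² dx = 16·π/2 = 8*π;  (3)²·∫sin(4x)² dx = 9·π/2 = 9*π/2.
  u² cross terms: 2·(-4)·(-4)·∫1·sin(3x) dx = 32·(2/3) = 64/3;  2·(-4)·(3)·∫1·sin(4x) dx = -24·(0) = 0;  2·(-4)·(3)·∫sin(3x)·sin(4x) dx = -24·(0) = 0.
  So ∫_0^π u² dx = 16*π + 8*π + 9*π/2 + 64/3 + 0 + 0 = 64/3 + 57*π/2.
  (u')² squared terms: (-12)²·∫cos(3x)² dx = 144·π/2 = 72*π;  (12)²·∫cos(4x)² dx = 144·π/2 = 72*π.
  (u')² cross terms: 2·(-12)·(12)·∫cos(3x)·cos(4x) dx = -288·(0) = 0.
  So ∫_0^π (u')² dx = 72*π + 72*π + 0 = 144*π.
||u||_{H^1}^2 = (64/3 + 57*π/2) + (144*π) = 64/3 + 345*π/2.


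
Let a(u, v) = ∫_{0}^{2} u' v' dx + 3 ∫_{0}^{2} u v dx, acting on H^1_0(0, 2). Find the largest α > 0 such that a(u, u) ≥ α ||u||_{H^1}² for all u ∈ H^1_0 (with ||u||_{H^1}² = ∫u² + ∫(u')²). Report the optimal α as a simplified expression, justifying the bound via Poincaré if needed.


α = 1

Coercivity of a(·,·) on H^1_0(0, 2) means a(u, u) ≥ α ||u||_{H^1}² for every u ∈ H^1_0.
The interval has length L = 2, and Poincaré/coercivity depend only on L. Here a(u, u) = ∫(u')² + (3)·∫u².
Here c = 3 ≥ 1, so a(u,u) = ∫(u')² + c∫u² ≥ ∫(u')² + ∫u² = ||u||_{H^1}², i.e. α = 1 works. No larger α is possible: a(u,u) ≥ α||u||_{H^1}² means (1−α)∫(u')² ≥ (α−c)∫u², and for the modes u_n = sin(nπ(x−x₀)/L) (x₀ the left endpoint) one has ∫u_n²/∫(u_n')² = (L/(nπ))² → 0, so a(u_n,u_n)/||u_n||_{H^1}² → 1. Hence the optimal constant is α = 1.
Therefore α = 1.


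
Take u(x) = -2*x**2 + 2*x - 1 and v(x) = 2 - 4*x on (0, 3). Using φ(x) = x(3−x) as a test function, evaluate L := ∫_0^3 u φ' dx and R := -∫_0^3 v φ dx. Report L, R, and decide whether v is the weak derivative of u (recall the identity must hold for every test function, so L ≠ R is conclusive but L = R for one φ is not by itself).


LHS = 18, RHS = 18. Yes, v = u' weakly.

u(x) = -2*x**2 + 2*x - 1, classical derivative u'(x) = 2 - 4*x.
φ(x) = x(3−x), so φ'(x) = 3 - 2*x.
Note φ(0) = φ(3) = 0, so the boundary term u·φ vanishes.
LHS = ∫_0^3 u(x) φ'(x) dx = ∫_0^3 (4*x^3 - 10*x^2 + 8*x - 3) dx. Term by term:
  ∫_0^3 4*x^3 dx = 81;  ∫_0^3 -10*x^2 dx = -90;  ∫_0^3 8*x dx = 36;
  ∫_0^3 -3 dx = -9.
Sum: 81 − 90 + 36 − 9 = 18.
So LHS = 18.
∫_0^3 v(x) φ(x) dx = ∫_0^3 (4*x^3 - 14*x^2 + 6*x) dx. Term by term:
  ∫_0^3 4*x^3 dx = 81;  ∫_0^3 -14*x^2 dx = -126;  ∫_0^3 6*x dx = 27.
Sum: 81 − 126 + 27 = -18.
So RHS = -∫_0^3 v(x) φ(x) dx = 18.
LHS = RHS, so the identity holds for this test φ.
Moreover u is smooth here and v(x) = u'(x) = 2 - 4*x pointwise, so the identity holds for every test function. Hence v is the weak derivative of u.


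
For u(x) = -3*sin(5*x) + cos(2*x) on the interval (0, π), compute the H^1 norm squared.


||u||_{H^1(0,π)}^2 = -100/7 + 239*π/2

u'(x) = -2*sin(2*x) - 15*cos(5*x).
Expand u² and (u')² and integrate term by term on (0, π), using: for integers n ≥ 1, ∫_0^π sin²(nx) dx = ∫_0^π cos²(nx) dx = π/2; for n ≠ n', ∫_0^π sin(nx)sin(n'x) dx = ∫_0^π cos(nx)cos(n'x) dx = 0; and by product-to-sum, ∫_0^π sin(nx)cos(n'x) dx = ½∫_0^π [sin((n+n')x) + sin((n−n')x)] dx, which is 0 when n+n' is even and 2n/(n²−n'²) when n+n' is odd (it need not vanish on (0, π)).
  u² squared terms: (-3)²·∫sin(5x)² dx = 9·π/2 = 9*π/2;  (1)²·∫cos(2x)² dx = 1·π/2 = π/2.
  u² cross terms: 2·(-3)·(1)·∫sin(5x)·cos(2x) dx = -6·(10/21) = -20/7.
  So ∫_0^π u² dx = 9*π/2 + π/2 − 20/7 = -20/7 + 5*π.
  (u')² squared terms: (-15)²·∫cos(5x)² dx = 225·π/2 = 225*π/2;  (-2)²·∫sin(2x)² dx = 4·π/2 = 2*π.
  (u')² cross terms: 2·(-15)·(-2)·∫cos(5x)·sin(2x) dx = 60·(-4/21) = -80/7.
  So ∫_0^π (u')² dx = 225*π/2 + 2*π − 80/7 = -80/7 + 229*π/2.
||u||_{H^1}^2 = (-20/7 + 5*π) + (-80/7 + 229*π/2) = -100/7 + 239*π/2.


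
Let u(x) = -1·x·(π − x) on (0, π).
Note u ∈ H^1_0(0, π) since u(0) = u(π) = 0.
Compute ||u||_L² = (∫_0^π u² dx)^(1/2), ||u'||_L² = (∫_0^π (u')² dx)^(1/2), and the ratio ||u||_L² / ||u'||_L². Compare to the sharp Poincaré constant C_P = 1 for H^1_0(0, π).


||u||_L² / ||u'||_L² = sqrt(10)*π/10 < C_P = 1.

u(x) = -1·x·(π − x), so u'(x) = 2*x - π.
u(x) = -1·x·(π − x) vanishes at x = 0 and x = π, so u ∈ H^1_0(0, π). Differentiate via the product rule and integrate the resulting polynomials term by term.
  ∫_0^π u² dx = ∫_0^π (x^4 - 2*π*x^3 + π^2*x^2) dx. Term by term:
    ∫_0^π x^4 dx = π^5/5;  ∫_0^π -2*π*x^3 dx = -π^5/2;  ∫_0^π π^2*x^2 dx = π^5/3.
  Sum: π^5/5 − π^5/2 + π^5/3 = π^5/30.
  ∫_0^π (u')² dx = ∫_0^π (4*x^2 - 4*π*x + π^2) dx. Term by term:
    ∫_0^π 4*x^2 dx = 4*π^3/3;  ∫_0^π -4*π*x dx = -2*π^3;  ∫_0^π π^2 dx = π^3.
  Sum: 4*π^3/3 − 2*π^3 + π^3 = π^3/3.
∫_0^π u² dx = π^5/30, so ||u||_L² = sqrt(30)*π^(5/2)/30.
∫_0^π (u')² dx = π^3/3, so ||u'||_L² = sqrt(3)*π^(3/2)/3.
Ratio ||u||_L² / ||u'||_L² = sqrt(10)*π/10.
Sharp Poincaré constant on H^1_0(0, π) is C_P = L/π = 1, achieved by sin(x).
A polynomial bump cannot attain the sharp Poincaré constant (only the first sine eigenfunction does), so the ratio is strictly less than C_P, consistent with ||u||_L² ≤ C_P ||u'||_L².


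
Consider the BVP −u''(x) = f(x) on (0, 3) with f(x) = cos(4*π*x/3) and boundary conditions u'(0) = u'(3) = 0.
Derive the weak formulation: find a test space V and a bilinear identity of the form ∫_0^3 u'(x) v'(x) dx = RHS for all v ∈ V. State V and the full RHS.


V = H^1(0, 3) (no boundary constraint on v; u is determined up to an additive constant); weak form: ∫_0^3 u'v' dx = ∫_0^3 (cos(4*π*x/3)) v dx for all v ∈ V.

Multiply both sides by a test function v and integrate from 0 to 3:
  ∫_0^3 −u''(x) v(x) dx = ∫_0^3 f(x) v(x) dx.
Integrate the LHS by parts once:
  ∫_0^3 −u'' v dx = −[u'(x) v(x)]_0^3 + ∫_0^3 u'(x) v'(x) dx.
Thus ∫_0^3 u'(x) v'(x) dx = ∫_0^3 f(x) v(x) dx + [u'(x) v(x)]_0^3.
Choose V so that boundary terms are either known or forced to vanish.
u has homogeneous Neumann: u'(0) = u'(3) = 0. So [u' v]_0^3 = 0·v(3) − 0·v(0) = 0 for any v; take V = H^1(0, 3).
Weak formulation: find u (satisfying any essential BC) such that ∫_0^3 u'(x) v'(x) dx = ∫_0^3 f v dx for all v ∈ V (homogeneous Neumann, so boundary terms vanish).
Substituting f(x) = cos(4*π*x/3), the right-hand side is ∫_0^3 (cos(4*π*x/3)) v dx.
Compatibility check (pure Neumann): taking v ≡ 1 ∈ V gives 0 = ∫_0^3 f dx + (0) − (0), i.e. ∫_0^3 f dx must equal u'(0) − u'(3) = 0. Indeed ∫_0^3 (cos(4*π*x/3)) dx = 0, so the data are compatible. The solution is then unique only up to an additive constant (fix it e.g. by requiring ∫_0^3 u dx = 0).


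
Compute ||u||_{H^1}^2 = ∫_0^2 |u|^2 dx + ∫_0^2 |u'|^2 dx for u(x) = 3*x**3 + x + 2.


||u||_{H^1}^2 = 87994/105

The H^1 norm (squared) on an interval (0, L) is
  ||u||_{H^1}^2 = ∫_0^L u(x)^2 dx + ∫_0^L u'(x)^2 dx.
Compute u'(x) = 9*x**2 + 1.
Then u(x)^2 = 9*x**6 + 6*x**4 + 12*x**3 + x**2 + 4*x + 4 and u'(x)^2 = 81*x**4 + 18*x**2 + 1.
Integrate each monomial from 0 to 2 using ∫_0^2 c·x^n dx = c·2^(n+1)/(n+1):
  ∫_0^2 u(x)^2 dx = ∫_0^2 (9*x^6 + 6*x^4 + 12*x^3 + x^2 + 4*x + 4) dx. Term by term:
    ∫_0^2 9*x^6 dx = 1152/7;  ∫_0^2 6*x^4 dx = 192/5;  ∫_0^2 12*x^3 dx = 48;
    ∫_0^2 x^2 dx = 8/3;  ∫_0^2 4*x dx = 8;  ∫_0^2 4 dx = 8.
  Sum: 1152/7 + 192/5 + 48 + 8/3 + 8 + 8 = 28312/105.
  ∫_0^2 u'(x)^2 dx = ∫_0^2 (81*x^4 + 18*x^2 + 1) dx. Term by term:
    ∫_0^2 81*x^4 dx = 2592/5;  ∫_0^2 18*x^2 dx = 48;  ∫_0^2 1 dx = 2.
  Sum: 2592/5 + 48 + 2 = 2842/5.
Adding: ||u||_{H^1}^2 = 28312/105 + 2842/5 = 87994/105.


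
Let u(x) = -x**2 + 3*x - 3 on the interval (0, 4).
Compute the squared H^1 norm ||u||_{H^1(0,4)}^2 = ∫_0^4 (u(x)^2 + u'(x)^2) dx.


||u||_{H^1}^2 = 872/15

The H^1 norm (squared) on an interval (0, L) is
  ||u||_{H^1}^2 = ∫_0^L u(x)^2 dx + ∫_0^L u'(x)^2 dx.
Compute u'(x) = 3 - 2*x.
Then u(x)^2 = x**4 - 6*x**3 + 15*x**2 - 18*x + 9 and u'(x)^2 = 4*x**2 - 12*x + 9.
Integrate each monomial from 0 to 4 using ∫_0^4 c·x^n dx = c·4^(n+1)/(n+1):
  ∫_0^4 u(x)^2 dx = ∫_0^4 (x^4 - 6*x^3 + 15*x^2 - 18*x + 9) dx. Term by term:
    ∫_0^4 x^4 dx = 1024/5;  ∫_0^4 -6*x^3 dx = -384;  ∫_0^4 15*x^2 dx = 320;
    ∫_0^4 -18*x dx = -144;  ∫_0^4 9 dx = 36.
  Sum: 1024/5 − 384 + 320 − 144 + 36 = 164/5.
  ∫_0^4 u'(x)^2 dx = ∫_0^4 (4*x^2 - 12*x + 9) dx. Term by term:
    ∫_0^4 4*x^2 dx = 256/3;  ∫_0^4 -12*x dx = -96;  ∫_0^4 9 dx = 36.
  Sum: 256/3 − 96 + 36 = 76/3.
Adding: ||u||_{H^1}^2 = 164/5 + 76/3 = 872/15.


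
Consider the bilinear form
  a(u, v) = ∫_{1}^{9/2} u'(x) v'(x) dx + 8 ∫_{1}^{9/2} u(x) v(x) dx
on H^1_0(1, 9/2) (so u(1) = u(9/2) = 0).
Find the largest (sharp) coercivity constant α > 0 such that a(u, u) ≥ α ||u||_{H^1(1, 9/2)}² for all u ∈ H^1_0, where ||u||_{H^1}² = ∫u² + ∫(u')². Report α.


α = 1

Coercivity of a(·,·) on H^1_0(1, 9/2) means a(u, u) ≥ α ||u||_{H^1}² for every u ∈ H^1_0.
The interval has length L = 7/2, and Poincaré/coercivity depend only on L. Here a(u, u) = ∫(u')² + (8)·∫u².
Here c = 8 ≥ 1, so a(u,u) = ∫(u')² + c∫u² ≥ ∫(u')² + ∫u² = ||u||_{H^1}², i.e. α = 1 works. No larger α is possible: a(u,u) ≥ α||u||_{H^1}² means (1−α)∫(u')² ≥ (α−c)∫u², and for the modes u_n = sin(nπ(x−x₀)/L) (x₀ the left endpoint) one has ∫u_n²/∫(u_n')² = (L/(nπ))² → 0, so a(u_n,u_n)/||u_n||_{H^1}² → 1. Hence the optimal constant is α = 1.
Therefore α = 1.


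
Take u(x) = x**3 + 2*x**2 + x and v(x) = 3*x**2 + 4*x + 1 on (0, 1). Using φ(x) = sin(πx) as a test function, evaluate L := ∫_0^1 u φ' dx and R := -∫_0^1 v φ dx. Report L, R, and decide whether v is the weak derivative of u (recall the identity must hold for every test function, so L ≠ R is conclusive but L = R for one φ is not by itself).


LHS = -9/π + 12/π^3, RHS = -9/π + 12/π^3. Yes, v = u' weakly.

u(x) = x**3 + 2*x**2 + x, classical derivative u'(x) = 3*x**2 + 4*x + 1.
φ(x) = sin(πx), so φ'(x) = π*cos(π*x).
Note φ(0) = φ(1) = 0, so the boundary term u·φ vanishes.
LHS = ∫_0^1 u(x) φ'(x) dx = ∫_0^1 (π*x^3*cos(π*x) + 2*π*x^2*cos(π*x) + π*x*cos(π*x)) dx. Term by term:
  ∫_0^1 π*x*cos(π*x) dx = -2/π;  ∫_0^1 π*x^3*cos(π*x) dx = -3/π + 12/π^3;  ∫_0^1 2*π*x^2*cos(π*x) dx = -4/π.
Sum: -2/π + -3/π + 12/π^3 − 4/π = -9/π + 12/π^3.
So LHS = -9/π + 12/π^3.
∫_0^1 v(x) φ(x) dx = ∫_0^1 (3*x^2*sin(π*x) + 4*x*sin(π*x) + sin(π*x)) dx. Term by term:
  ∫_0^1 3*x^2*sin(π*x) dx = -12/π^3 + 3/π;  ∫_0^1 4*x*sin(π*x) dx = 4/π;  ∫_0^1 sin(π*x) dx = 2/π.
Sum: -12/π^3 + 3/π + 4/π + 2/π = -12/π^3 + 9/π.
So RHS = -∫_0^1 v(x) φ(x) dx = -9/π + 12/π^3.
LHS = RHS, so the identity holds for this test φ.
Moreover u is smooth here and v(x) = u'(x) = 3*x**2 + 4*x + 1 pointwise, so the identity holds for every test function. Hence v is the weak derivative of u.


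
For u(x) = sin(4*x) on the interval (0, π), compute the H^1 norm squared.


||u||_{H^1(0,π)}^2 = 17*π/2

u'(x) = 4*cos(4*x).
Expand u² and (u')² and integrate term by term on (0, π), using: for integers n ≥ 1, ∫_0^π sin²(nx) dx = ∫_0^π cos²(nx) dx = π/2; for n ≠ n', ∫_0^π sin(nx)sin(n'x) dx = ∫_0^π cos(nx)cos(n'x) dx = 0; and by product-to-sum, ∫_0^π sin(nx)cos(n'x) dx = ½∫_0^π [sin((n+n')x) + sin((n−n')x)] dx, which is 0 when n+n' is even and 2n/(n²−n'²) when n+n' is odd (it need not vanish on (0, π)).
  u² squared terms: (1)²·∫sin(4x)² dx = 1·π/2 = π/2.
  So ∫_0^π u² dx = π/2.
  (u')² squared terms: (4)²·∫cos(4x)² dx = 16·π/2 = 8*π.
  So ∫_0^π (u')² dx = 8*π.
||u||_{H^1}^2 = (π/2) + (8*π) = 17*π/2.


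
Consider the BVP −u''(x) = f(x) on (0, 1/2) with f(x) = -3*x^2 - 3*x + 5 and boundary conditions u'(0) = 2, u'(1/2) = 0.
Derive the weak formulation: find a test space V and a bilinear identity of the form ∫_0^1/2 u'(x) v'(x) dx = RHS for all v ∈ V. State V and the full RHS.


V = H^1(0, 1/2) (v unrestricted at boundary; u is determined up to an additive constant); weak form: ∫_0^1/2 u'v' dx = ∫_0^1/2 (-3*x^2 - 3*x + 5) v dx − 2·v(0) for all v ∈ V.

Multiply both sides by a test function v and integrate from 0 to 1/2:
  ∫_0^1/2 −u''(x) v(x) dx = ∫_0^1/2 f(x) v(x) dx.
Integrate the LHS by parts once:
  ∫_0^1/2 −u'' v dx = −[u'(x) v(x)]_0^1/2 + ∫_0^1/2 u'(x) v'(x) dx.
Thus ∫_0^1/2 u'(x) v'(x) dx = ∫_0^1/2 f(x) v(x) dx + [u'(x) v(x)]_0^1/2.
Choose V so that boundary terms are either known or forced to vanish.
u has inhomogeneous Neumann u'(0) = 2, u'(1/2) = 0. [u' v]_0^1/2 = (0)·v(1/2) − (2)·v(0) = − 2·v(0). Take V = H^1(0, 1/2); boundary term becomes part of RHS.
Weak formulation: find u (satisfying any essential BC) such that ∫_0^1/2 u'(x) v'(x) dx = ∫_0^1/2 f v dx − 2·v(0) for all v ∈ V (Neumann data are natural BCs: they enter the RHS as boundary terms).
Substituting f(x) = -3*x^2 - 3*x + 5, the right-hand side is ∫_0^1/2 (-3*x^2 - 3*x + 5) v dx − 2·v(0).
Compatibility check (pure Neumann): taking v ≡ 1 ∈ V gives 0 = ∫_0^1/2 f dx + (0) − (2), i.e. ∫_0^1/2 f dx must equal u'(0) − u'(1/2) = 2. Indeed ∫_0^1/2 (-3*x^2 - 3*x + 5) dx = 2, so the data are compatible. The solution is then unique only up to an additive constant (fix it e.g. by requiring ∫_0^1/2 u dx = 0).
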